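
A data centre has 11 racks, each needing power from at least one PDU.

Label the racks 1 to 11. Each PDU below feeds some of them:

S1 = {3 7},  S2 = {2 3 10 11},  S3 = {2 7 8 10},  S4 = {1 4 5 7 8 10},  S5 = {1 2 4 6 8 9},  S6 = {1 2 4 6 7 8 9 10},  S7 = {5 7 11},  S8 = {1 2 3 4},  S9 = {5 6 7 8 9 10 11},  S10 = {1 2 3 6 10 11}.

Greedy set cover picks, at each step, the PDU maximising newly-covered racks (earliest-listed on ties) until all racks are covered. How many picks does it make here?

3

Greedy: pick S6 (covers 8 new) → pick S2 (covers 2 new) → pick S4 (covers 1 new). Total picks: 3.
(The true minimum cover uses only 2 PDUs, so greedy is not optimal here.)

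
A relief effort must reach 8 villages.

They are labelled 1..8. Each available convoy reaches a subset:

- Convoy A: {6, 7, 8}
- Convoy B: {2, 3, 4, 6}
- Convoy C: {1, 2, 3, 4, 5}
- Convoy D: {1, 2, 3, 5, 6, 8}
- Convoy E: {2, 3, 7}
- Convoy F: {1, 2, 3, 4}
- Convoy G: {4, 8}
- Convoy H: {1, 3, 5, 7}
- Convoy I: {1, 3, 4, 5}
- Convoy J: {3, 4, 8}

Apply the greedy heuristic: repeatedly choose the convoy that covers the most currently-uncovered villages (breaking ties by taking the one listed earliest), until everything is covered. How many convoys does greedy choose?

Greedy: pick D (covers 6 new) → pick A (covers 1 new) → pick B (covers 1 new). Total picks: 3.
(The true minimum cover uses only 2 convoys, so greedy is not optimal here.)

3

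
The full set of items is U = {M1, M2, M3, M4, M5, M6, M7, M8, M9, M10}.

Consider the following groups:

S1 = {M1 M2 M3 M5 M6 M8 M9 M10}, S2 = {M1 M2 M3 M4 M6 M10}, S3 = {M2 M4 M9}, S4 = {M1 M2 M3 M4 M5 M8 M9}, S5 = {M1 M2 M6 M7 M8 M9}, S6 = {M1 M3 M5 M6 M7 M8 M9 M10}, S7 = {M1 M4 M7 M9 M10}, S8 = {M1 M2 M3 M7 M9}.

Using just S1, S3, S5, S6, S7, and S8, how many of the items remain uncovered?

0

Union of S1, S3, S5, S6, S7, S8 = {M1, M2, M3, M4, M5, M6, M7, M8, M9, M10} — that's every item, so 0 are uncovered.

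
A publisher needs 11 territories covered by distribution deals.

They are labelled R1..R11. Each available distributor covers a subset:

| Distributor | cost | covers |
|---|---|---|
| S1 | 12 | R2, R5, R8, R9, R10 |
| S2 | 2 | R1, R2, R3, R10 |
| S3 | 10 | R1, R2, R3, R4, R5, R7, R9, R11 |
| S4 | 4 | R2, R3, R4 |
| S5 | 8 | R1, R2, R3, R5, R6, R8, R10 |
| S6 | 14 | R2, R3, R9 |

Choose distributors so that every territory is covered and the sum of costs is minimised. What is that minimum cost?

S3, S5 together cover every territory (S3 ∪ S5 = {R1, R2, R3, R4, R5, R6, R7, R8, R9, R10, R11}); total cost 10 + 8 = 18.
The greedy pick S2, S3, S5 costs 20; no covering selection beats 18.

18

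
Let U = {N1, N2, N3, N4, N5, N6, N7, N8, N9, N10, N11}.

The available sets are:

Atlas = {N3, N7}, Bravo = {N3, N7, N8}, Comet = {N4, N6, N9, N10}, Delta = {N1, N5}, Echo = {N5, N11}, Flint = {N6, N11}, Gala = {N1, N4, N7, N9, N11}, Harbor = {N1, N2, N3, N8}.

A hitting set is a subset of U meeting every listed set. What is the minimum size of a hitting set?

4

H = {N1, N3, N9, N11} meets every set (each contains at least one member of H), and |H| = 4.
No choice of 3 items meets every set, so 4 is the minimum.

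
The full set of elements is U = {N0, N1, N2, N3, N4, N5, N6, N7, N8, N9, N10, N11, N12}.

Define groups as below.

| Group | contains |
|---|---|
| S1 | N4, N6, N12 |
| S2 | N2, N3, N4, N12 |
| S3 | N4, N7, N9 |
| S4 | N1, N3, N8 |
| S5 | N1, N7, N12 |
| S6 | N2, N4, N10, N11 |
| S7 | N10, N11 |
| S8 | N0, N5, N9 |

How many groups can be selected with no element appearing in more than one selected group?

4

S1, S4, S7, S8 are pairwise disjoint (S1={N4,N6,N12}; S4={N1,N3,N8}; S7={N10,N11}; S8={N0,N5,N9}).
Every remaining group overlaps one of these, and no 5 of the listed groups are pairwise disjoint, so 4 is the maximum.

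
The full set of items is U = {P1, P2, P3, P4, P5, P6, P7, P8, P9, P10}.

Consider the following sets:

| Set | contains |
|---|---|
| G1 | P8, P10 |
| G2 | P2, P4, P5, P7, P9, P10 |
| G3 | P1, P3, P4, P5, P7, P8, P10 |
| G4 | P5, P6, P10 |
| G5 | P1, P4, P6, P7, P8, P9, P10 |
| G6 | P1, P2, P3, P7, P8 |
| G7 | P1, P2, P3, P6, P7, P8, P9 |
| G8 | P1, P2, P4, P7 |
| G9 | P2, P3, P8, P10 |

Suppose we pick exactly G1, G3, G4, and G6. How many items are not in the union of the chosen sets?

Union of G1, G3, G4, G6 = {P1, P2, P3, P4, P5, P6, P7, P8, P10}.
Not covered: P9 — 1 item.

1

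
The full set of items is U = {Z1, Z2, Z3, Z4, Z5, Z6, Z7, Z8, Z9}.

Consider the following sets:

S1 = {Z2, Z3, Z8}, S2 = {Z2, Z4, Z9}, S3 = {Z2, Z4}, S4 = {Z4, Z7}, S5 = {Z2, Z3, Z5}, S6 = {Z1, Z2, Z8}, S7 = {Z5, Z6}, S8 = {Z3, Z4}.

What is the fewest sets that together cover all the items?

5

Take {S2, S4, S6, S7, S8}. Their union is {Z1, Z2, Z3, Z4, Z5, Z6, Z7, Z8, Z9}, which is all 9 items.
No 4 of the 8 sets cover everything (all 70 combinations miss at least one item), so 5 is optimal.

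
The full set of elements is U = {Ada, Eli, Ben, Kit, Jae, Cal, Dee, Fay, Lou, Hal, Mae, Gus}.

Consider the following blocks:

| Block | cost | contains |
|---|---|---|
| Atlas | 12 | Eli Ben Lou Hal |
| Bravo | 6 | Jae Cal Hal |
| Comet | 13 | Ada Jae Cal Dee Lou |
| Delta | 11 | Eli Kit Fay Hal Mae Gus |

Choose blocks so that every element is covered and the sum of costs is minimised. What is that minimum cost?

36

Atlas, Comet, Delta together cover every element (Atlas ∪ Comet ∪ Delta = {Ada, Eli, Ben, Kit, Jae, Cal, Dee, Fay, Lou, Hal, Mae, Gus}); total cost 12 + 13 + 11 = 36.
No covering selection has total cost below 36.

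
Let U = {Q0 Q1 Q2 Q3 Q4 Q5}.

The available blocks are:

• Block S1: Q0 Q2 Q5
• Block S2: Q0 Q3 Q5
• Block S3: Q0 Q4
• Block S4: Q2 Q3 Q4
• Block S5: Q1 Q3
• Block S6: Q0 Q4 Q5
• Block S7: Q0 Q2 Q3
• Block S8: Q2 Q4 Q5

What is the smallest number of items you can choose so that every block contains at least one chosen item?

3

Take H = {Q2, Q3, Q4}. Each listed block contains at least one of these, so H is a hitting set of size 3.
No choice of 2 items meets every block, so 3 is the minimum.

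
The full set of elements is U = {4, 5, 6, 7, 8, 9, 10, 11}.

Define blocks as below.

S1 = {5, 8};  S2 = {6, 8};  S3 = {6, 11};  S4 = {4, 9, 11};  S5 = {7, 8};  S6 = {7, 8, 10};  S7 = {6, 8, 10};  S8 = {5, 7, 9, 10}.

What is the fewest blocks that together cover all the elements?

Take {S4, S7, S8}. Their union is {4, 5, 6, 7, 8, 9, 10, 11}, which is all 8 elements.
Only S4 contains 4, so S4 is forced; the remaining 5 elements need at least 2 more blocks (each remaining block adds at most 3) — so at least 3 blocks are needed, and 3 is optimal.

3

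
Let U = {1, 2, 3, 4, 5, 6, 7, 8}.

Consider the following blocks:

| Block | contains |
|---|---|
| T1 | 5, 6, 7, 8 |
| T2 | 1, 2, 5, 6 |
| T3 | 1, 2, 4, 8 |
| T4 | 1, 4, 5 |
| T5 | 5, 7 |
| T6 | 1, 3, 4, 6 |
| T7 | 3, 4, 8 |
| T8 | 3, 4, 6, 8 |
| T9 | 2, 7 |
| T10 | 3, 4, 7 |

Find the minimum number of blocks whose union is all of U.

3

T2, T8, and T9 cover everything between them: the union {1, 2, 3, 4, 5, 6, 7, 8} is all of U.
No 2 of the 10 blocks cover everything (all 45 combinations miss at least one point), so 3 is optimal.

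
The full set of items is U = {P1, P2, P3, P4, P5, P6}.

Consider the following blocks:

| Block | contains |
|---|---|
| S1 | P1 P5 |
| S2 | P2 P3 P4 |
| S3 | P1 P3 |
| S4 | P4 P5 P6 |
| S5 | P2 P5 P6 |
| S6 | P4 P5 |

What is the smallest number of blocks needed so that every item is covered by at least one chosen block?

3

S3 and S4 and S5 together: S3 ∪ S4 ∪ S5 = {P1, P2, P3, P4, P5, P6} — every item is covered.
No 2 of the 6 blocks cover everything (all 15 combinations miss at least one item), so 3 is optimal.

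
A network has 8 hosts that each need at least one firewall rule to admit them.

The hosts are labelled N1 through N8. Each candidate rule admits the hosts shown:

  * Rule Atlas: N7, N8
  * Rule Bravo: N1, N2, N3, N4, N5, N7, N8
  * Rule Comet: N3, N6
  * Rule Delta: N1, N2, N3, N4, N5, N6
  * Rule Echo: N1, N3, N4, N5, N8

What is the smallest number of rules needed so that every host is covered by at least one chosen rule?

Take {Bravo, Comet}. Their union is {N1, N2, N3, N4, N5, N6, N7, N8}, which is all 8 hosts.
No single rule has all 8 hosts (the largest, Bravo, has 7), so 2 is optimal.

2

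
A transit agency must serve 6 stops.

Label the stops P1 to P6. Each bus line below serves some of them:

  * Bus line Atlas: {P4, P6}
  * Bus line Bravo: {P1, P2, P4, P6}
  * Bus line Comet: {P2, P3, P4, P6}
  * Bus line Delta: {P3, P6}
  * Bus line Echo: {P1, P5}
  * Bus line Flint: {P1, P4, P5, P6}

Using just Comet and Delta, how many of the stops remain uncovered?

2

Union of Comet, Delta = {P2, P3, P4, P6}.
Not covered: P1, P5 — 2 stops.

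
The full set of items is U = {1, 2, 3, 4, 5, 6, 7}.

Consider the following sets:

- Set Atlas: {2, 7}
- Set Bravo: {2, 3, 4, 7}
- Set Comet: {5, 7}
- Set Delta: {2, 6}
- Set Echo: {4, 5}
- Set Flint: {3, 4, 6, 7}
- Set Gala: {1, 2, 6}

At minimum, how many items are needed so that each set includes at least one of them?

3

H = {2, 5, 7} meets every set (each contains at least one member of H), and |H| = 3.
No choice of 2 items meets every set, so 3 is the minimum.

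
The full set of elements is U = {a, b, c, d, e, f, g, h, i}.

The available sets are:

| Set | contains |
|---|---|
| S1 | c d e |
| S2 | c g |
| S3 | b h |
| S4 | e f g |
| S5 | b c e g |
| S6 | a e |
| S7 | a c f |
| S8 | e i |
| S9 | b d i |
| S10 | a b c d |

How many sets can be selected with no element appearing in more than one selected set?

S2, S3, S6 are pairwise disjoint (S2={c,g}; S3={b,h}; S6={a,e}).
Every remaining set overlaps one of these, and no 4 of the listed sets are pairwise disjoint, so 3 is the maximum.

3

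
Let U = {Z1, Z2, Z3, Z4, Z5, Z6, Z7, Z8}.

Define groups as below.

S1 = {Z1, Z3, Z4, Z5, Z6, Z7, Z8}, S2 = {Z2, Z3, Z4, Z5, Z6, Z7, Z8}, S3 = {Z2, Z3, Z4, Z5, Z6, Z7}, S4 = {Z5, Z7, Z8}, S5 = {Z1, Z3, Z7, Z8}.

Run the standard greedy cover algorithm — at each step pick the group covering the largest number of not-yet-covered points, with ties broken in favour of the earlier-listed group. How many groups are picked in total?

2

Greedy: pick S1 (covers 7 new) → pick S2 (covers 1 new). Total picks: 2.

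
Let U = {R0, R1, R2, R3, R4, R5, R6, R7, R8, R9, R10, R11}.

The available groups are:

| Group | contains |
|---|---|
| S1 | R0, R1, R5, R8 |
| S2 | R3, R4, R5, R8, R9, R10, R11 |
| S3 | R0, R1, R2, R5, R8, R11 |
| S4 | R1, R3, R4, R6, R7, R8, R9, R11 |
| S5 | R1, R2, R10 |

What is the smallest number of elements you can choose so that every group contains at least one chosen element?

H = {R2, R8} meets every group (each contains at least one member of H), and |H| = 2.
No single element lies in every group, so at least 2 are needed and 2 is optimal.

2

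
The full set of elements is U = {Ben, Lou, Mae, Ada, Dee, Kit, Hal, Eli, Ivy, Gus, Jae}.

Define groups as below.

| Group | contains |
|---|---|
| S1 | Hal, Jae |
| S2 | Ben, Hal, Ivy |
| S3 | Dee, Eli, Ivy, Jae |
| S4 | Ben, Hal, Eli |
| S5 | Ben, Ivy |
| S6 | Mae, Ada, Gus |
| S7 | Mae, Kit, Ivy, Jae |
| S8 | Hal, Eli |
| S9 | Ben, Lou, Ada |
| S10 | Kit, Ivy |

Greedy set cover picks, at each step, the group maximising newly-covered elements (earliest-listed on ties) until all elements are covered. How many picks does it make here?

Greedy: pick S3 (covers 4 new) → pick S6 (covers 3 new) → pick S2 (covers 2 new) → pick S7 (covers 1 new) → pick S9 (covers 1 new). Total picks: 5.

5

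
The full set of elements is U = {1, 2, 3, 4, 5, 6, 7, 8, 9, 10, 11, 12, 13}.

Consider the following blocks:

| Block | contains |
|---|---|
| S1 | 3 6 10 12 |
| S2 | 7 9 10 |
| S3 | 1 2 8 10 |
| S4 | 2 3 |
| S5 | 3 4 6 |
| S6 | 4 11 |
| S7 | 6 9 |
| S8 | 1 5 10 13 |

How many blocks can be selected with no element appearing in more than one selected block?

S4, S6, S7, S8 are pairwise disjoint (S4={2,3}; S6={4,11}; S7={6,9}; S8={1,5,10,13}).
Every remaining block overlaps one of these, and no 5 of the listed blocks are pairwise disjoint, so 4 is the maximum.

4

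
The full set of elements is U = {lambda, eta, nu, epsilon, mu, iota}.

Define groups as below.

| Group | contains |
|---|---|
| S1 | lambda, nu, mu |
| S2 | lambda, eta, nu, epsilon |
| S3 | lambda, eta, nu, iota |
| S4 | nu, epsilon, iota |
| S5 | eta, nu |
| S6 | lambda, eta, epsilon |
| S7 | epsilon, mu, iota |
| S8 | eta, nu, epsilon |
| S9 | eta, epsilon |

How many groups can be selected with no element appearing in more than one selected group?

2

S1, S9 are pairwise disjoint (S1={lambda,nu,mu}; S9={eta,epsilon}).
Every remaining group overlaps one of these, and no 3 of the listed groups are pairwise disjoint, so 2 is the maximum.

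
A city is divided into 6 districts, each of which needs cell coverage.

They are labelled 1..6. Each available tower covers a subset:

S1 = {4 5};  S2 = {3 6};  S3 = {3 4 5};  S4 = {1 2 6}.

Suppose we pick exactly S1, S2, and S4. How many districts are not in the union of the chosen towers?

0

Union of S1, S2, S4 = {1, 2, 3, 4, 5, 6} — that's every district, so 0 are uncovered.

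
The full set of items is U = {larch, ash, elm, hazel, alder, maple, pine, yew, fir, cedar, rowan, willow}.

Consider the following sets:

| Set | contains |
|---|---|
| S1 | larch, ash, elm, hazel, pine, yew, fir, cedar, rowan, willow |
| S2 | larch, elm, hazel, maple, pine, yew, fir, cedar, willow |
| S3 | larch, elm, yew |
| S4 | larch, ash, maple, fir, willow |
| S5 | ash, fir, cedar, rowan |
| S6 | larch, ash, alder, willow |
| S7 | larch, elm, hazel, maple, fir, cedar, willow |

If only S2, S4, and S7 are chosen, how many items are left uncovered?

Union of S2, S4, S7 = {larch, ash, elm, hazel, maple, pine, yew, fir, cedar, willow}.
Not covered: alder, rowan — 2 items.

2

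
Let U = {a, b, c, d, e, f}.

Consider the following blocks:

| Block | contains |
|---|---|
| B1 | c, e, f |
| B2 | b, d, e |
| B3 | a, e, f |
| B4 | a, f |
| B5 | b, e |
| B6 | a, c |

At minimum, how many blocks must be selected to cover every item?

Take {B2, B4, B6}. Their union is {a, b, c, d, e, f}, which is all 6 items.
Only B2 contains d, so B2 is forced; the remaining 3 items need at least 2 more blocks (each remaining block adds at most 2) — so at least 3 blocks are needed, and 3 is optimal.

3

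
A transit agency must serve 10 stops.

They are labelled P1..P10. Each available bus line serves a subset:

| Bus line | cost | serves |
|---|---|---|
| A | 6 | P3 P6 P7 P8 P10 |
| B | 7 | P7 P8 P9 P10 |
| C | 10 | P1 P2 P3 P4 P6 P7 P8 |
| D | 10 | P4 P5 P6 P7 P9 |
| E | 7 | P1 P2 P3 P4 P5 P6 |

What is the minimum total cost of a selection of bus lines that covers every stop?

B, E together cover every stop (B ∪ E = {P1, P2, P3, P4, P5, P6, P7, P8, P9, P10}); total cost 7 + 7 = 14.
No covering selection has total cost below 14.

14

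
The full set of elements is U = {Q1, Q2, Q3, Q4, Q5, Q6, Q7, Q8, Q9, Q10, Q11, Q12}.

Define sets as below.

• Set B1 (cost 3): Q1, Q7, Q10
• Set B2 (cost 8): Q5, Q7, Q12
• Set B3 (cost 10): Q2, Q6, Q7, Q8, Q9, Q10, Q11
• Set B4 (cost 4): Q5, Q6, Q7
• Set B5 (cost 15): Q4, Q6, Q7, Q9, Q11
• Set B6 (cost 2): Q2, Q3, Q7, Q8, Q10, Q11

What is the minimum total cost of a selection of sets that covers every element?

28

B1, B2, B5, B6 together cover every element (B1 ∪ B2 ∪ B5 ∪ B6 = {Q1, Q2, Q3, Q4, Q5, Q6, Q7, Q8, Q9, Q10, Q11, Q12}); total cost 3 + 8 + 15 + 2 = 28.
The greedy pick B6, B4, B1, B5, B2 costs 32; no covering selection beats 28.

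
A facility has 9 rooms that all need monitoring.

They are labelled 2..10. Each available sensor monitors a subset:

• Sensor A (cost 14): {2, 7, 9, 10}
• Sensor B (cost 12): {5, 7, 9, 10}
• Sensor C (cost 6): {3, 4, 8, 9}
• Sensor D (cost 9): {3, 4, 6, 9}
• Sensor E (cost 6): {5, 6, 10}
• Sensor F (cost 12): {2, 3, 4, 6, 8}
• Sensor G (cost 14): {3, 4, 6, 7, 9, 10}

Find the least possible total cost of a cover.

B, F together cover every room (B ∪ F = {2, 3, 4, 5, 6, 7, 8, 9, 10}); total cost 12 + 12 = 24.
The greedy pick C, E, A costs 26; no covering selection beats 24.

24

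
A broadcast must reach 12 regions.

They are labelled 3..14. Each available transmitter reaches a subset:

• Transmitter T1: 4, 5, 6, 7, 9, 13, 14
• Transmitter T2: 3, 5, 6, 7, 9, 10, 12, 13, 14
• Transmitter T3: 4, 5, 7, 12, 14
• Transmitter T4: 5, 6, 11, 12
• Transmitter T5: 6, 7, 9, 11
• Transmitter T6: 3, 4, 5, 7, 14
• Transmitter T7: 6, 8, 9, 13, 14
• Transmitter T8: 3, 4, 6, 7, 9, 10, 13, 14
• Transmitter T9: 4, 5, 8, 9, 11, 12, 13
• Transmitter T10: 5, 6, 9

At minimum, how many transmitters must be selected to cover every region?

2

T8 and T9 together: T8 ∪ T9 = {3, 4, 5, 6, 7, 8, 9, 10, 11, 12, 13, 14} — every region is covered.
No single transmitter has all 12 regions (the largest, T2, has 9), so 2 is optimal.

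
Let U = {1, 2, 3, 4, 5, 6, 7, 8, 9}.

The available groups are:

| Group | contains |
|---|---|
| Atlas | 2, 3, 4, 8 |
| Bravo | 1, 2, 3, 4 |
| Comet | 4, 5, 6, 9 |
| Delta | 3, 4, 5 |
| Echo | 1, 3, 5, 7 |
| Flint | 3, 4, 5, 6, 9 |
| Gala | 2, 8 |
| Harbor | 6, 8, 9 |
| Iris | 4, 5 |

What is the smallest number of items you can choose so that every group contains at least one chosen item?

3

Take H = {1, 4, 8}. Each listed group contains at least one of these, so H is a hitting set of size 3.
No choice of 2 items meets every group, so 3 is the minimum.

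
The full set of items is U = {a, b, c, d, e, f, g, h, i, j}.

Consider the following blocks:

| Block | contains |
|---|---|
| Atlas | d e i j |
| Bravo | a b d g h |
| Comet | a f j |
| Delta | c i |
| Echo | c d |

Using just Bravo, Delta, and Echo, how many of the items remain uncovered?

3

Union of Bravo, Delta, Echo = {a, b, c, d, g, h, i}.
Not covered: e, f, j — 3 items.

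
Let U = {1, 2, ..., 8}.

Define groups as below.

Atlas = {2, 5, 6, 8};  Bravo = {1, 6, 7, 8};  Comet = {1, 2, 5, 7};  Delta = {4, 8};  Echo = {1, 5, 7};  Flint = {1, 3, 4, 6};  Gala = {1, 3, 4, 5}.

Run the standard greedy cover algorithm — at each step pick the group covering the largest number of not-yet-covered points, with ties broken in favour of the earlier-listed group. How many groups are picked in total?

3

Greedy: pick Atlas (covers 4 new) → pick Flint (covers 3 new) → pick Bravo (covers 1 new). Total picks: 3.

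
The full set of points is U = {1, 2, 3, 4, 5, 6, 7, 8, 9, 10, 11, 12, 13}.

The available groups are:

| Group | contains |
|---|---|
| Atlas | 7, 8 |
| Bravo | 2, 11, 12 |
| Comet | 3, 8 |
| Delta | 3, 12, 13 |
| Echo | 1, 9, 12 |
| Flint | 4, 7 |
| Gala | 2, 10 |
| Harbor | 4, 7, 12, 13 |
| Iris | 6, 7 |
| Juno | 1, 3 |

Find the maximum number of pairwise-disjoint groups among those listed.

4

Comet, Echo, Gala, Iris are pairwise disjoint (Comet={3,8}; Echo={1,9,12}; Gala={2,10}; Iris={6,7}).
Every remaining group overlaps one of these, and no 5 of the listed groups are pairwise disjoint, so 4 is the maximum.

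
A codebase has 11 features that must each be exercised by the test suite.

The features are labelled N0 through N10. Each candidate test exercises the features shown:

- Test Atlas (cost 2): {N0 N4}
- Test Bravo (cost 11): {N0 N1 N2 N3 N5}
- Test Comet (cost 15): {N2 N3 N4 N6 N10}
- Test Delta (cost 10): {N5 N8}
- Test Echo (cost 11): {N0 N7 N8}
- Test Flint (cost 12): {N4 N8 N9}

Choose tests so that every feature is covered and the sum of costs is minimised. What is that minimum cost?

49

Bravo, Comet, Echo, Flint together cover every feature (Bravo ∪ Comet ∪ Echo ∪ Flint = {N0, N1, N2, N3, N4, N5, N6, N7, N8, N9, N10}); total cost 11 + 15 + 11 + 12 = 49.
The greedy pick Atlas, Bravo, Echo, Comet, Flint costs 51; no covering selection beats 49.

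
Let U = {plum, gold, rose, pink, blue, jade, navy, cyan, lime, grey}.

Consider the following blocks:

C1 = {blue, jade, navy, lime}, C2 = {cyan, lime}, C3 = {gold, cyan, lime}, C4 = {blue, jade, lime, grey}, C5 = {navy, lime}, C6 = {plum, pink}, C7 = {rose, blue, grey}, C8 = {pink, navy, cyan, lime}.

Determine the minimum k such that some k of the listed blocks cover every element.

C1, C3, C6, and C7 cover everything between them: the union {plum, gold, rose, pink, blue, jade, navy, cyan, lime, grey} is all of U.
Only C3 contains gold, so C3 is forced; the remaining 7 elements need at least 3 more blocks (each remaining block adds at most 3) — so at least 4 blocks are needed, and 4 is optimal.

4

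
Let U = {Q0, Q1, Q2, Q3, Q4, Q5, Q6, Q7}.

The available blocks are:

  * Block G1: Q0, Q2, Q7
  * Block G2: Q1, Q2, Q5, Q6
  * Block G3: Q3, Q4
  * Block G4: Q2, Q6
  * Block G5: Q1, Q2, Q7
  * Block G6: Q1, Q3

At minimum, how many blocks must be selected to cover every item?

G1 and G2 and G3 together: G1 ∪ G2 ∪ G3 = {Q0, Q1, Q2, Q3, Q4, Q5, Q6, Q7} — every item is covered.
Only G1 contains Q0, so G1 is forced; the remaining 5 items need at least 2 more blocks (each remaining block adds at most 3) — so at least 3 blocks are needed, and 3 is optimal.

3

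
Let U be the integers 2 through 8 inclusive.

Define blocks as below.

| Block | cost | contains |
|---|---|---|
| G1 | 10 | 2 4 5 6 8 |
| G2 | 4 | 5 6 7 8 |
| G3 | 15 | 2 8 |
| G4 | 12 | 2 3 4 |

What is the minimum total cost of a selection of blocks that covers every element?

G2, G4 together cover every element (G2 ∪ G4 = {2, 3, 4, 5, 6, 7, 8}); total cost 4 + 12 = 16.
No covering selection has total cost below 16.

16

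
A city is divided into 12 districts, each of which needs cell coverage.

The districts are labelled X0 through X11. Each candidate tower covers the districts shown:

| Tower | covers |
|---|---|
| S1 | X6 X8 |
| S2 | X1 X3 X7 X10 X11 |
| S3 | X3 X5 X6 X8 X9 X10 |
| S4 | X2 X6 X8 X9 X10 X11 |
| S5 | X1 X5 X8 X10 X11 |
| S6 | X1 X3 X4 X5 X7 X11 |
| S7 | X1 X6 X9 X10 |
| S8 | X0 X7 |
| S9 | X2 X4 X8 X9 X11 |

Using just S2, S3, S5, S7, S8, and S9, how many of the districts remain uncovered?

Union of S2, S3, S5, S7, S8, S9 = {X0, X1, X2, X3, X4, X5, X6, X7, X8, X9, X10, X11} — that's every district, so 0 are uncovered.

0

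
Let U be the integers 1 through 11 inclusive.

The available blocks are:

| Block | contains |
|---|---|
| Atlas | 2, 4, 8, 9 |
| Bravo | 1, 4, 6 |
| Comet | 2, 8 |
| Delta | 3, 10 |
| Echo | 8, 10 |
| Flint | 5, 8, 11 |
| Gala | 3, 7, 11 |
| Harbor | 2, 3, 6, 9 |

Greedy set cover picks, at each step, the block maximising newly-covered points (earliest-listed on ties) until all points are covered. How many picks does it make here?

Greedy: pick Atlas (covers 4 new) → pick Gala (covers 3 new) → pick Bravo (covers 2 new) → pick Delta (covers 1 new) → pick Flint (covers 1 new). Total picks: 5.

5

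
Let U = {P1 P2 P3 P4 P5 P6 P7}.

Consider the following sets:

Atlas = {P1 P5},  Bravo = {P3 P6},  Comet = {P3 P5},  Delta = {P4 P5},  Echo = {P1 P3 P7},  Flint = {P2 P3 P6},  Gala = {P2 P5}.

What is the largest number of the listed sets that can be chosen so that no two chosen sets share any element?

2

Bravo, Gala are pairwise disjoint (Bravo={P3,P6}; Gala={P2,P5}).
Every remaining set overlaps one of these, and no 3 of the listed sets are pairwise disjoint, so 2 is the maximum.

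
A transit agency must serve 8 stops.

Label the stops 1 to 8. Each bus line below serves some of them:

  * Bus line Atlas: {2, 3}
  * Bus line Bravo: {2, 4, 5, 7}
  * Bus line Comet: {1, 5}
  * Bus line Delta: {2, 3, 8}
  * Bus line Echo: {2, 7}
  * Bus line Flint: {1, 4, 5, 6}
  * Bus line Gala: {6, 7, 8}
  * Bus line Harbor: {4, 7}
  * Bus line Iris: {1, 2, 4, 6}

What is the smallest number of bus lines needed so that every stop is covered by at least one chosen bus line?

3

Delta and Flint and Gala together: Delta ∪ Flint ∪ Gala = {1, 2, 3, 4, 5, 6, 7, 8} — every stop is covered.
No 2 of the 9 bus lines cover everything (all 36 combinations miss at least one stop), so 3 is optimal.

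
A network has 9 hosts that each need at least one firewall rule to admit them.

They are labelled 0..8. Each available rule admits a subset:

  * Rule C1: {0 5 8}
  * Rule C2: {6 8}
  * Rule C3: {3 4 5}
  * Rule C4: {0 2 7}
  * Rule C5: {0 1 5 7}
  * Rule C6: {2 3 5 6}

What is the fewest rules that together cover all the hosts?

C2 and C3 and C4 and C5 together: C2 ∪ C3 ∪ C4 ∪ C5 = {0, 1, 2, 3, 4, 5, 6, 7, 8} — every host is covered.
No 3 of the 6 rules cover everything (all 20 combinations miss at least one host), so 4 is optimal.

4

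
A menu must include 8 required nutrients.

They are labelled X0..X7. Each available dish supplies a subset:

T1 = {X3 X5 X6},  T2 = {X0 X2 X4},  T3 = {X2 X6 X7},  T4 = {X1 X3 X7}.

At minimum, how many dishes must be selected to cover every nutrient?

3

Take {T1, T2, T4}. Their union is {X0, X1, X2, X3, X4, X5, X6, X7}, which is all 8 nutrients.
Each dish has at most 3 nutrients, and 2·3 = 6 < 8 — so at least 3 dishes are needed, and 3 is optimal.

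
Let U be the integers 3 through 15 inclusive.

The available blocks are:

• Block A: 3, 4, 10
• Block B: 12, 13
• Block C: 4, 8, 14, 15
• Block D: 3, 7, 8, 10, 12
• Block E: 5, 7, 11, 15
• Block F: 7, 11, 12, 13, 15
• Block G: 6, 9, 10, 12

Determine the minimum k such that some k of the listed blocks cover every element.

5

A and B and C and E and G together: A ∪ B ∪ C ∪ E ∪ G = {3, 4, 5, 6, 7, 8, 9, 10, 11, 12, 13, 14, 15} — every element is covered.
No 4 of the 7 blocks cover everything (all 35 combinations miss at least one element), so 5 is optimal.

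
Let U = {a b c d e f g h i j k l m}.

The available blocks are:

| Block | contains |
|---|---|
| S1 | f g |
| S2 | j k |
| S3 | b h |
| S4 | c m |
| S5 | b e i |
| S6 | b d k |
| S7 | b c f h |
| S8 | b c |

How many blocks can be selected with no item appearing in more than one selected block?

4

S1, S2, S4, S5 are pairwise disjoint (S1={f,g}; S2={j,k}; S4={c,m}; S5={b,e,i}).
Every remaining block overlaps one of these, and no 5 of the listed blocks are pairwise disjoint, so 4 is the maximum.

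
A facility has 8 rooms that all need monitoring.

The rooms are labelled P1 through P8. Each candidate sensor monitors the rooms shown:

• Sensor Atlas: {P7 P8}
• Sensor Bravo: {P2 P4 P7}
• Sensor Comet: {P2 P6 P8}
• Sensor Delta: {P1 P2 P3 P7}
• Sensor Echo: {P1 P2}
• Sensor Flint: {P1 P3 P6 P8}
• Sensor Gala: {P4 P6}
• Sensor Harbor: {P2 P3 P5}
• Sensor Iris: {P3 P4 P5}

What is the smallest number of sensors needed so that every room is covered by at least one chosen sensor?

Delta and Flint and Iris together: Delta ∪ Flint ∪ Iris = {P1, P2, P3, P4, P5, P6, P7, P8} — every room is covered.
No 2 of the 9 sensors cover everything (all 36 combinations miss at least one room), so 3 is optimal.

3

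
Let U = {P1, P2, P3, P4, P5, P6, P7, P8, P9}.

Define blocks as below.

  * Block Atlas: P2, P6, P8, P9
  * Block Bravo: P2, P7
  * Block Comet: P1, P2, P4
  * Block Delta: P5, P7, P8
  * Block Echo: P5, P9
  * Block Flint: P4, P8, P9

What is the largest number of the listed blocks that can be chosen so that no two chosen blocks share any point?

2

Bravo, Echo are pairwise disjoint (Bravo={P2,P7}; Echo={P5,P9}).
Every remaining block overlaps one of these, and no 3 of the listed blocks are pairwise disjoint, so 2 is the maximum.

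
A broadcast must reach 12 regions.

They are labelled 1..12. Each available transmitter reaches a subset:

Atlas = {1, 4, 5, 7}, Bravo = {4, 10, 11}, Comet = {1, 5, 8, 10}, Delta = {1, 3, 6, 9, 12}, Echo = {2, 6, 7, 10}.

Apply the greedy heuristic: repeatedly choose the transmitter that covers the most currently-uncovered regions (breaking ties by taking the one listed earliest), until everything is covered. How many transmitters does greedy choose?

5

Greedy: pick Delta (covers 5 new) → pick Atlas (covers 3 new) → pick Bravo (covers 2 new) → pick Comet (covers 1 new) → pick Echo (covers 1 new). Total picks: 5.
(The true minimum cover uses only 4 transmitters, so greedy is not optimal here.)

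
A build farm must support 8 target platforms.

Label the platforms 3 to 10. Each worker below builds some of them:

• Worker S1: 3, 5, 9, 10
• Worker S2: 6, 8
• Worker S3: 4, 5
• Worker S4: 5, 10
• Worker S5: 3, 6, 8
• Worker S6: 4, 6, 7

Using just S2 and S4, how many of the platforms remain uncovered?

4

Union of S2, S4 = {5, 6, 8, 10}.
Not covered: 3, 4, 7, 9 — 4 platforms.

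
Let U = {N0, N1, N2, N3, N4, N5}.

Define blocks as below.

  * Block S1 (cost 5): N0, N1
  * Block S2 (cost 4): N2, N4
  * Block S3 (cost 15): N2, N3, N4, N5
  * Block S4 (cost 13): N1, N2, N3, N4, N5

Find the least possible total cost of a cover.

S1, S4 together cover every point (S1 ∪ S4 = {N0, N1, N2, N3, N4, N5}); total cost 5 + 13 = 18.
The greedy pick S2, S1, S4 costs 22; no covering selection beats 18.

18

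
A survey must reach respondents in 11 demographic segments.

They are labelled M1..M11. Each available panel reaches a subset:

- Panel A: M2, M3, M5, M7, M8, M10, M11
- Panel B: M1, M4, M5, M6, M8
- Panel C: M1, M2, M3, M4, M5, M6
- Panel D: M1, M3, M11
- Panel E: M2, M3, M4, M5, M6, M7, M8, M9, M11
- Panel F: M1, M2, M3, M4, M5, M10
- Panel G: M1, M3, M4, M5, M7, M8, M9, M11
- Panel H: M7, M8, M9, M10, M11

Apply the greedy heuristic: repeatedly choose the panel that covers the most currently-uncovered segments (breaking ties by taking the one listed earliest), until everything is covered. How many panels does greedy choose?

Greedy: pick E (covers 9 new) → pick F (covers 2 new). Total picks: 2.

2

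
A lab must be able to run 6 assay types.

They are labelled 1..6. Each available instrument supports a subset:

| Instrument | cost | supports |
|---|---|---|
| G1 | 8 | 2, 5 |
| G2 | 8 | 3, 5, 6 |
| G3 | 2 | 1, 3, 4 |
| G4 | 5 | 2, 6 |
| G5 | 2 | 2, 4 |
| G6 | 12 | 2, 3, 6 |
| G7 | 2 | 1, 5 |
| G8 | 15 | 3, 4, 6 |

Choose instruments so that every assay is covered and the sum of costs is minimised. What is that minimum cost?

G3, G4, G7 together cover every assay (G3 ∪ G4 ∪ G7 = {1, 2, 3, 4, 5, 6}); total cost 2 + 5 + 2 = 9.
The greedy pick G3, G5, G7, G4 costs 11; no covering selection beats 9.

9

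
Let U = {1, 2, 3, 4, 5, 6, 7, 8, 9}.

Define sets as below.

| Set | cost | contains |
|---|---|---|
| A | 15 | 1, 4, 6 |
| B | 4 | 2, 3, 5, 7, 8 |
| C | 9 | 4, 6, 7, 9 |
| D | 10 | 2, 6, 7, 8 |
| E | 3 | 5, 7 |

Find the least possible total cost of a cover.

28

A, B, C together cover every item (A ∪ B ∪ C = {1, 2, 3, 4, 5, 6, 7, 8, 9}); total cost 15 + 4 + 9 = 28.
No covering selection has total cost below 28.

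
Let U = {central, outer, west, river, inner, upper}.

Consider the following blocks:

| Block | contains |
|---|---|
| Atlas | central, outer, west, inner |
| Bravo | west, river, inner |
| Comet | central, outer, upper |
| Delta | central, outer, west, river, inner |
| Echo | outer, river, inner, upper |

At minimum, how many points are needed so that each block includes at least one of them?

The 2 points {central, river} hit every block.
The blocks Bravo, Comet are pairwise disjoint, so any hitting set needs a separate point for each — at least 2. Hence 2 is optimal.

2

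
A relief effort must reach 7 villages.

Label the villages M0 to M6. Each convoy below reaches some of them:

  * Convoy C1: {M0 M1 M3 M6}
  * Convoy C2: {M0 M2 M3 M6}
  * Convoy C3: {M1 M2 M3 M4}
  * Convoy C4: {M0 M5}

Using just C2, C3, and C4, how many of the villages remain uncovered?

0

Union of C2, C3, C4 = {M0, M1, M2, M3, M4, M5, M6} — that's every village, so 0 are uncovered.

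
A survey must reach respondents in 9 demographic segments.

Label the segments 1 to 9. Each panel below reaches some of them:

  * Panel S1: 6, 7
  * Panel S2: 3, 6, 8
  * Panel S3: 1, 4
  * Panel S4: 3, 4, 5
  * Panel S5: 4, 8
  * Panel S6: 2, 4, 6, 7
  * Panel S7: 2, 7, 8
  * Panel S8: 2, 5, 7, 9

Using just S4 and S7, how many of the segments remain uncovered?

3

Union of S4, S7 = {2, 3, 4, 5, 7, 8}.
Not covered: 1, 6, 9 — 3 segments.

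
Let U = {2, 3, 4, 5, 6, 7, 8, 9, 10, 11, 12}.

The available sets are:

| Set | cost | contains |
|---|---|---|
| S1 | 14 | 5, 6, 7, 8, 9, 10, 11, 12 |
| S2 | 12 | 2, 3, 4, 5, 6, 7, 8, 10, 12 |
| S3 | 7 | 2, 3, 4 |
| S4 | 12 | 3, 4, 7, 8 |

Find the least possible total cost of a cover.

21

S1, S3 together cover every element (S1 ∪ S3 = {2, 3, 4, 5, 6, 7, 8, 9, 10, 11, 12}); total cost 14 + 7 = 21.
The greedy pick S2, S1 costs 26; no covering selection beats 21.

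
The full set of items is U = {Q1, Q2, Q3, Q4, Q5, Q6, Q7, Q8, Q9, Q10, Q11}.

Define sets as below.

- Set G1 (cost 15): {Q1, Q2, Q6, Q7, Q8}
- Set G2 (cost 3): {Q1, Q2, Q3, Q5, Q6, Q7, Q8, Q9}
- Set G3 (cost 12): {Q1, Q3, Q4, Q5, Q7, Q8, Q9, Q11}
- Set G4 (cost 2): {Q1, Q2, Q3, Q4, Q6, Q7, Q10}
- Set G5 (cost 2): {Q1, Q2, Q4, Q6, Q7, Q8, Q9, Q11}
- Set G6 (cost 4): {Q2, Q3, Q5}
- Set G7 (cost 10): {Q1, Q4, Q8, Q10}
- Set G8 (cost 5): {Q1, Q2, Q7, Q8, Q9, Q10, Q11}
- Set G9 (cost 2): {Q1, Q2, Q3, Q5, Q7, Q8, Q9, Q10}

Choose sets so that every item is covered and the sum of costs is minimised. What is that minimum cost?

4

G5, G9 together cover every item (G5 ∪ G9 = {Q1, Q2, Q3, Q4, Q5, Q6, Q7, Q8, Q9, Q10, Q11}); total cost 2 + 2 = 4.
No covering selection has total cost below 4.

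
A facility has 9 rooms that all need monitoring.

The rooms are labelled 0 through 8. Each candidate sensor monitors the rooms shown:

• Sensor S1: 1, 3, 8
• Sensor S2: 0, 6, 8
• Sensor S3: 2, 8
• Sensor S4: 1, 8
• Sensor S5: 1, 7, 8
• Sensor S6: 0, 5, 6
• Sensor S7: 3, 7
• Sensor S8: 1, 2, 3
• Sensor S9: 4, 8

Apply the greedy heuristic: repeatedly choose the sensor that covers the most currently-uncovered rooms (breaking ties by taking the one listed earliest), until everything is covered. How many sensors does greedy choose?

5

Greedy: pick S1 (covers 3 new) → pick S6 (covers 3 new) → pick S3 (covers 1 new) → pick S5 (covers 1 new) → pick S9 (covers 1 new). Total picks: 5.
(The true minimum cover uses only 4 sensors, so greedy is not optimal here.)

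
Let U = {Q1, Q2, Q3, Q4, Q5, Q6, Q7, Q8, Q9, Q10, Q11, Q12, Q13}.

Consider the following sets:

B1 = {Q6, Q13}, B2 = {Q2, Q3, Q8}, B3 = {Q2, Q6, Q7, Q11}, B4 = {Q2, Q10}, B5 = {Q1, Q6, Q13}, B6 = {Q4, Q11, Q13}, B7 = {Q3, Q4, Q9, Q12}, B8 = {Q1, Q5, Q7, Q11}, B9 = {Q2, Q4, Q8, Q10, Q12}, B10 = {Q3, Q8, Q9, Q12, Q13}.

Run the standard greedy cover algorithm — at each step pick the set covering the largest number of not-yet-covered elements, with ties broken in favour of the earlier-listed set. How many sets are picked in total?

Greedy: pick B9 (covers 5 new) → pick B8 (covers 4 new) → pick B10 (covers 3 new) → pick B1 (covers 1 new). Total picks: 4.

4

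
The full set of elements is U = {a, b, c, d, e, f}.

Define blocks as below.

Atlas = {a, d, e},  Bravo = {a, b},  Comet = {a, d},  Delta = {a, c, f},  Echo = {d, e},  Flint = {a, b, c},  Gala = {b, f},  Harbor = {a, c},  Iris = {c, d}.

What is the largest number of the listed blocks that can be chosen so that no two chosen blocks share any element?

Echo, Gala, Harbor are pairwise disjoint (Echo={d,e}; Gala={b,f}; Harbor={a,c}).
Every remaining block overlaps one of these, and no 4 of the listed blocks are pairwise disjoint, so 3 is the maximum.

3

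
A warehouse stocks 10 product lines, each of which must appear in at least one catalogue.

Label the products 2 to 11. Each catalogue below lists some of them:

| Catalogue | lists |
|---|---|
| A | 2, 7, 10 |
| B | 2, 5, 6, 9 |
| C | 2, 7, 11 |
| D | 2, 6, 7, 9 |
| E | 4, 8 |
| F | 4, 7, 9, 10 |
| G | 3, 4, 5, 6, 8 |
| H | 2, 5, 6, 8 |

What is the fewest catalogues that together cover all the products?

Take {C, F, G}. Their union is {2, 3, 4, 5, 6, 7, 8, 9, 10, 11}, which is all 10 products.
Only G contains 3, so G is forced; the remaining 5 products need at least 2 more catalogues (each remaining catalogue adds at most 3) — so at least 3 catalogues are needed, and 3 is optimal.

3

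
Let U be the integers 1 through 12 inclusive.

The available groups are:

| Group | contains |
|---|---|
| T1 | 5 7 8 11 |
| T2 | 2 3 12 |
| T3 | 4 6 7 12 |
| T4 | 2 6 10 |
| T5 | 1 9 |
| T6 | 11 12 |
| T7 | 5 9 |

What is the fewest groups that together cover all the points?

T1, T2, T3, T4, and T5 cover everything between them: the union {1, 2, 3, 4, 5, 6, 7, 8, 9, 10, 11, 12} is all of U.
No 4 of the 7 groups cover everything (all 35 combinations miss at least one point), so 5 is optimal.

5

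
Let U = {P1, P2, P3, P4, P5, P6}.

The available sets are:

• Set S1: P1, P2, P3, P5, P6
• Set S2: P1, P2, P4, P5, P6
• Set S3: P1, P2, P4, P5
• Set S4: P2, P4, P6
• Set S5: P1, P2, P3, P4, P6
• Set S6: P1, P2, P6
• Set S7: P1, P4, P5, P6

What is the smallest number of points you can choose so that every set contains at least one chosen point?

H = {P1, P4} meets every set (each contains at least one member of H), and |H| = 2.
No single point lies in every set, so at least 2 are needed and 2 is optimal.

2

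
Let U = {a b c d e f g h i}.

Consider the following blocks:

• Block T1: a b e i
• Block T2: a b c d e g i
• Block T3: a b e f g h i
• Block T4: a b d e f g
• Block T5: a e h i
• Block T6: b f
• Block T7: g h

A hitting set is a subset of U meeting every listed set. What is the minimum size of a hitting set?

Take T = {b, h}. Each listed block contains at least one of these, so T is a hitting set of size 2.
The blocks T6, T7 are pairwise disjoint, so any hitting set needs a separate element for each — at least 2. Hence 2 is optimal.

2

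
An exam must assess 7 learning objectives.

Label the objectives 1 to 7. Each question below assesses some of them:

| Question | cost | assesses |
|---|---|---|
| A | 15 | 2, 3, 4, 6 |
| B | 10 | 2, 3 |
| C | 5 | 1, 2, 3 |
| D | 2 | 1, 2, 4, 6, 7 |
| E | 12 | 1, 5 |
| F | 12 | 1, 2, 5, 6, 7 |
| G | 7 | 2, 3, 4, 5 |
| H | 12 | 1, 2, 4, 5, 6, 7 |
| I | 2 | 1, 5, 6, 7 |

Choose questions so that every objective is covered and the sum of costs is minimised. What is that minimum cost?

G, I together cover every objective (G ∪ I = {1, 2, 3, 4, 5, 6, 7}); total cost 7 + 2 = 9.
No covering selection has total cost below 9.

9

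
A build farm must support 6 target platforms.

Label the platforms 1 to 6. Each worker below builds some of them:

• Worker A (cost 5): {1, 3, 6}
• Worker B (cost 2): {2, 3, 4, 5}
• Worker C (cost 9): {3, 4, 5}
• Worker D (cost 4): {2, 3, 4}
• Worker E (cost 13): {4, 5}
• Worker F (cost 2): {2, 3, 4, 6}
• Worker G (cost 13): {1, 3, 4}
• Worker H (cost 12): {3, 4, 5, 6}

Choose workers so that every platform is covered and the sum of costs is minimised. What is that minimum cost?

A, B together cover every platform (A ∪ B = {1, 2, 3, 4, 5, 6}); total cost 5 + 2 = 7.
The greedy pick B, F, A costs 9; no covering selection beats 7.

7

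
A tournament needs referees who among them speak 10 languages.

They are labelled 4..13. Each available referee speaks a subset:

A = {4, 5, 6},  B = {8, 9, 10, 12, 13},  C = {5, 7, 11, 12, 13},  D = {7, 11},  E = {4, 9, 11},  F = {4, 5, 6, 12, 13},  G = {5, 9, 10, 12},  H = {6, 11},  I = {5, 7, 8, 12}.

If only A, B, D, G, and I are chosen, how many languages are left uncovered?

Union of A, B, D, G, I = {4, 5, 6, 7, 8, 9, 10, 11, 12, 13} — that's every language, so 0 are uncovered.

0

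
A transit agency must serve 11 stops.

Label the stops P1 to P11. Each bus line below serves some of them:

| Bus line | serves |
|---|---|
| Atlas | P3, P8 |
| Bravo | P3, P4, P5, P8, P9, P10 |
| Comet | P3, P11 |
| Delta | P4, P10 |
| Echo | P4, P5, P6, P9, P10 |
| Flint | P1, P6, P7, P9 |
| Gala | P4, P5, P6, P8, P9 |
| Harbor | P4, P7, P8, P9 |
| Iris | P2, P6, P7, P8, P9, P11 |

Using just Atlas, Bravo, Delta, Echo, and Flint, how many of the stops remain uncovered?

Union of Atlas, Bravo, Delta, Echo, Flint = {P1, P3, P4, P5, P6, P7, P8, P9, P10}.
Not covered: P2, P11 — 2 stops.

2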